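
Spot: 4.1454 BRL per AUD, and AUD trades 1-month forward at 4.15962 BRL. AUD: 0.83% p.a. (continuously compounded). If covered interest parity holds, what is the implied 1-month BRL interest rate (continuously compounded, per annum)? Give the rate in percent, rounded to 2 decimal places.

T = 1/12 years.
CIP gives F = S · g_BRL/g_AUD, so g_BRL/g_AUD = 4.15962/4.1454 = 1.0034303.
The AUD side grows by e^(0.0083×1/12) = 1.0006919.
That pins the BRL growth at 1.0041246.
r = ln(1.0041246)/(1/12) = 0.049393 → 4.94%.

4.94%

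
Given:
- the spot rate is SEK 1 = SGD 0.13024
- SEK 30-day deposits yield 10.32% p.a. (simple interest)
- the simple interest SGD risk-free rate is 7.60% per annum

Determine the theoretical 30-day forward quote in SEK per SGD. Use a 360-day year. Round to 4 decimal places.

T = 30/360 years.
Growth of 1 SGD over T: 1 + 0.0760×30/360 = 1.0063333.
SEK accumulates by 1 + 0.1032×30/360 = 1.008600.
Forward (SGD per SEK) = 0.13024 × 1.0063333 / 1.008600 = 0.1299473.
Invert for SEK per SGD: 1 / 0.1299473 = 7.6954.

7.6954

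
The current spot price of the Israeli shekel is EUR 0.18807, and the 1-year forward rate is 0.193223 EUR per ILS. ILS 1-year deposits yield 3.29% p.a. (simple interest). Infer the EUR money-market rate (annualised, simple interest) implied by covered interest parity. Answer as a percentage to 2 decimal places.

6.12%

T = 1 year.
CIP gives F = S · g_EUR/g_ILS, so g_EUR/g_ILS = 0.193223/0.18807 = 1.0273994.
ILS growth factor: 1 + 0.0329×1 = 1.032900.
So the EUR growth factor = 1.0612008.
r = (1.0612008 − 1)/1 = 0.061201 → 6.12%.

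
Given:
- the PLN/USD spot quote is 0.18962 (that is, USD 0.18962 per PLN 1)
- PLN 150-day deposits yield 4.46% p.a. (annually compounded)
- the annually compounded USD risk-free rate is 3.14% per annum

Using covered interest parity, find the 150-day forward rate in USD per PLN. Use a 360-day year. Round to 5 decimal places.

T = 150/360 years.
USD growth factor: (1 + 0.0314)^(150/360) = 1.0129655.
PLN growth factor: (1 + 0.0446)^(150/360) = 1.0183471.
So F = 0.18962 × 1.0129655 / 1.0183471 = 0.1886179 (USD/PLN).

0.18862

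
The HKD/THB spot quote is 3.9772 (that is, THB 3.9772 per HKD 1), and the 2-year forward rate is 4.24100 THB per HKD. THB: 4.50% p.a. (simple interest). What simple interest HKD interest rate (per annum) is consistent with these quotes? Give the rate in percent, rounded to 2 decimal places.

T = 2 years.
By CIP, F/S equals the THB-to-HKD growth ratio: 4.241/3.9772 = 1.0663281.
THB growth factor: 1 + 0.0450×2 = 1.090000.
Hence g_HKD = 1.0221995.
r = (1.0221995 − 1)/2 = 0.011100 → 1.11%.

1.11%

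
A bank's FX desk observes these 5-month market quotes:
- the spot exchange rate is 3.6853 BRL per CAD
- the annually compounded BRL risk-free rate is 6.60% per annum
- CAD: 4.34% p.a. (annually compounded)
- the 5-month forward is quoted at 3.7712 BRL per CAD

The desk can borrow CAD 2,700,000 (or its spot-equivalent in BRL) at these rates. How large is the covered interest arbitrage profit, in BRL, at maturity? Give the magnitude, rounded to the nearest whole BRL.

BRL 145,238

T = 5/12 years.
Route A — deposit CAD, sell forward: 2,700,000 × 1.0178595291 × 3.7712 = BRL 10,364,090.01.
Route B — convert at spot, deposit BRL: 2,700,000 × 3.6853 × 1.0269883143 = BRL 10,218,852.09.
The quoted forward overvalues CAD, so borrow BRL, buy CAD at spot, deposit the CAD at 4.34%, and sell the proceeds forward at 3.7712.
Profit = 10,364,090.01 − 10,218,852.09 = BRL 145,238.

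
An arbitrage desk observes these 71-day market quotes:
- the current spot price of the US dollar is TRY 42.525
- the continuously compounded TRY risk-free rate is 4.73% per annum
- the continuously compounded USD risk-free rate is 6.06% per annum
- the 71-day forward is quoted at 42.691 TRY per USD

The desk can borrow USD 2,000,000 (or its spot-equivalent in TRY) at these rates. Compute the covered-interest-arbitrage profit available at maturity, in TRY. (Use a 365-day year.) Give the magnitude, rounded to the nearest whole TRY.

T = 71/365 years.
Route A — deposit USD, sell forward: 2,000,000 × 1.0118576968 × 42.691 = TRY 86,394,433.87.
Route B — convert at spot, deposit TRY: 2,000,000 × 42.525 × 1.0092432796 = TRY 85,836,140.93.
The quoted forward overvalues USD, so borrow TRY, buy USD at spot, deposit the USD at 6.06%, and sell the proceeds forward at 42.691.
Arbitrage profit = |86,394,433.87 − 85,836,140.93| = TRY 558,293.

TRY 558,293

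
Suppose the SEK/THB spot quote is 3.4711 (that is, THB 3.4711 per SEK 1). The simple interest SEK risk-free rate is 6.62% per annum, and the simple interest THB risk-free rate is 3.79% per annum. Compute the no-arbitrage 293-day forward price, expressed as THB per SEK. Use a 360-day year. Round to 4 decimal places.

3.3952

T = 293/360 years.
Growth of 1 THB over T: 1 + 0.0379×293/360 = 1.0308464.
Growth of 1 SEK over T: 1 + 0.0662×293/360 = 1.0538794.
Forward (THB per SEK) = 3.4711 × 1.0308464 / 1.0538794 = 3.395238.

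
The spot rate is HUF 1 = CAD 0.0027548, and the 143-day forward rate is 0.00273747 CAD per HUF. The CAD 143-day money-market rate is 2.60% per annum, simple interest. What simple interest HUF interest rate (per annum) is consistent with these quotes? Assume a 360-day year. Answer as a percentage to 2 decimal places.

4.21%

T = 143/360 years.
CIP gives F = S · g_CAD/g_HUF, so g_CAD/g_HUF = 0.00273747/0.0027548 = 0.9937092.
CAD growth factor: 1 + 0.0260×143/360 = 1.0103278.
So the HUF growth factor = 1.0167238.
(1.0167238 − 1)/T = 0.042102, i.e. 4.21%.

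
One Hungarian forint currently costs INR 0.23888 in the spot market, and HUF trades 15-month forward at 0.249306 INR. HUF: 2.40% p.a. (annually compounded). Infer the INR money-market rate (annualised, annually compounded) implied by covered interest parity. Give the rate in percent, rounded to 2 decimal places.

T = 15/12 years.
By CIP, F/S equals the INR-to-HUF growth ratio: 0.249306/0.23888 = 1.0436453.
HUF growth factor: (1 + 0.0240)^(15/12) = 1.0300895.
Hence g_INR = 1.0750481.
r = 1.0750481^(12/15) − 1 = 0.059601 → 5.96%.

5.96%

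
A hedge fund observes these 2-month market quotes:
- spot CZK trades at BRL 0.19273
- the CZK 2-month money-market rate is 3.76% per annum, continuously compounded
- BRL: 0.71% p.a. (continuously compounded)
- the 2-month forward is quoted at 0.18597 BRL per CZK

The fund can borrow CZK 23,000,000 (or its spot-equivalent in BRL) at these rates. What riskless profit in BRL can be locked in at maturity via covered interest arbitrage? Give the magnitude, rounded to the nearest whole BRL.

T = 2/12 years.
Invest the CZK and cover forward: 23,000,000 × 1.006286343 × 0.18597 = BRL 4,304,198.64.
Convert at spot and invest in BRL: 23,000,000 × 0.19273 × 1.001184034 = BRL 4,438,038.57.
The quoted forward undervalues CZK, so borrow CZK, convert to BRL at spot, deposit the BRL at 0.71%, and buy CZK forward at 0.18597 to cover the loan.
The gap between the two covered legs is BRL 133,840.

BRL 133,840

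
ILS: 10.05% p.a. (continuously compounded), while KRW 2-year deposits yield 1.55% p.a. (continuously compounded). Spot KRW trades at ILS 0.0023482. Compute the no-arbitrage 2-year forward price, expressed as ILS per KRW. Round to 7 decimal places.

T = 2 years.
Growth of 1 ILS over T: e^(0.1005×2) = 1.2226248.
KRW accumulates by e^(0.0155×2) = 1.0314855.
Forward (ILS per KRW) = 0.0023482 × 1.2226248 / 1.0314855 = 0.002783333.

0.0027833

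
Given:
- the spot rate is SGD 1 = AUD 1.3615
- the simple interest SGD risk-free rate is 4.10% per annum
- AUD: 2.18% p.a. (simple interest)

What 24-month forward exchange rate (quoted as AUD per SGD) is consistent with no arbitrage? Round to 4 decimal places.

1.3132

T = 2 years.
Growth of 1 AUD over T: 1 + 0.0218×2 = 1.043600.
Growth of 1 SGD over T: 1 + 0.0410×2 = 1.082000.
So F = 1.3615 × 1.043600 / 1.082000 = 1.313181 (AUD/SGD).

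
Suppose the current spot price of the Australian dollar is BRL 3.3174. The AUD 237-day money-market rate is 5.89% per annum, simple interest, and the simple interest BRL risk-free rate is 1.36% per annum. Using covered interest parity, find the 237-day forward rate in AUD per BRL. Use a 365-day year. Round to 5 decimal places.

T = 237/365 years.
BRL accumulates by 1 + 0.0136×237/365 = 1.0088307.
AUD growth factor: 1 + 0.0589×237/365 = 1.0382447.
CIP: F = S · (grow BRL)/(grow AUD) = 3.3174 × 1.0088307/1.0382447 = 3.223416 BRL per AUD.
Invert for AUD per BRL: 1 / 3.223416 = 0.31023.

0.31023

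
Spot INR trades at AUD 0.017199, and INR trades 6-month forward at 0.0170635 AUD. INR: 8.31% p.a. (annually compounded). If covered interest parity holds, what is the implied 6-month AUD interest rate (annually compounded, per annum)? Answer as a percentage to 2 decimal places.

6.61%

T = 6/12 years.
By CIP, F/S equals the AUD-to-INR growth ratio: 0.0170635/0.017199 = 0.9921216.
INR growth factor: (1 + 0.0831)^(6/12) = 1.0407209.
Hence g_AUD = 1.0325217.
r = 1.0325217^(12/6) − 1 = 0.066101 → 6.61%.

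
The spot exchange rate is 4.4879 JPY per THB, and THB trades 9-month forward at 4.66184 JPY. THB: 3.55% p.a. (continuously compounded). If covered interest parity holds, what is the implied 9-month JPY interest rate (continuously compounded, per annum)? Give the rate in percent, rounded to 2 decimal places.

T = 9/12 years.
By CIP, F/S equals the JPY-to-THB growth ratio: 4.66184/4.4879 = 1.0387575.
The THB side grows by e^(0.0355×9/12) = 1.0269826.
That pins the JPY growth at 1.0667859.
r = ln(1.0667859)/(9/12) = 0.086200 → 8.62%.

8.62%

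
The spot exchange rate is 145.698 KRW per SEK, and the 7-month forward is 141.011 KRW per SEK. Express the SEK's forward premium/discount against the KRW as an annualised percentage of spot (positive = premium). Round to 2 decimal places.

-5.51%

T = 7/12 years.
SEK trades forward at -3.21693% vs spot over the period.
Annualise by dividing by T: -0.0321693 / (7/12) = -0.055147 → -5.51%.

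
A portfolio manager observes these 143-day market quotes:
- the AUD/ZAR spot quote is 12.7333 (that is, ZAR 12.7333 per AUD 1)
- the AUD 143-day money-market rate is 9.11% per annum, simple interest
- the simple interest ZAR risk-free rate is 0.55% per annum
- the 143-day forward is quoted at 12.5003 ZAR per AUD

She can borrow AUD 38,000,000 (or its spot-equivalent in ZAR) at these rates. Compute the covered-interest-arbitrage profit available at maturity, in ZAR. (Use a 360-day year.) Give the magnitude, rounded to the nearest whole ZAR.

ZAR 7,278,100

T = 143/360 years.
Keep in AUD, deliver into the forward: 38,000,000·1.03618694444·12.5003 = ZAR 492,200,611.14.
Swap to ZAR now, deposit: 38,000,000·12.7333·1.00218472222 = ZAR 484,922,511.49.
The quoted forward overvalues AUD, so borrow ZAR, buy AUD at spot, deposit the AUD at 9.11%, and sell the proceeds forward at 12.5003.
The gap between the two covered legs is ZAR 7,278,100.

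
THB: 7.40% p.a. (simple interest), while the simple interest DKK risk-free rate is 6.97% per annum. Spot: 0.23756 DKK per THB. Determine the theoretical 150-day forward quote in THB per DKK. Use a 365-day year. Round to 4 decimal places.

4.2167

T = 150/365 years.
DKK accumulates by 1 + 0.0697×150/365 = 1.0286438.
THB accumulates by 1 + 0.0740×150/365 = 1.030411.
Forward (DKK per THB) = 0.23756 × 1.0286438 / 1.030411 = 0.2371526.
Invert for THB per DKK: 1 / 0.2371526 = 4.2167.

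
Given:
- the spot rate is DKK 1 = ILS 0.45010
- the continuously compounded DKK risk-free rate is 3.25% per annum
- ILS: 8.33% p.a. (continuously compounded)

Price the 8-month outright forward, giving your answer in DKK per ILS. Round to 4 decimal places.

T = 8/12 years.
Growth of 1 ILS over T: e^(0.0833×8/12) = 1.0571043.
Growth of 1 DKK over T: e^(0.0325×8/12) = 1.0219031.
So F = 0.4501 × 1.0571043 / 1.0219031 = 0.4656045 (ILS/DKK).
Quoted the other way: 1/0.4656045 = 2.1477 DKK per ILS.

2.1477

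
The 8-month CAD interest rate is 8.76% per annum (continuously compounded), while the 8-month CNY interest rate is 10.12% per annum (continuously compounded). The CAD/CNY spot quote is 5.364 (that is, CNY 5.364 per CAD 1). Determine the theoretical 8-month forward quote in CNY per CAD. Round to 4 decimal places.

5.4129

T = 8/12 years.
CNY accumulates by e^(0.1012×8/12) = 1.0697946.
CAD accumulates by e^(0.0876×8/12) = 1.060139.
CIP: F = S · (grow CNY)/(grow CAD) = 5.364 × 1.0697946/1.060139 = 5.412855 CNY per CAD.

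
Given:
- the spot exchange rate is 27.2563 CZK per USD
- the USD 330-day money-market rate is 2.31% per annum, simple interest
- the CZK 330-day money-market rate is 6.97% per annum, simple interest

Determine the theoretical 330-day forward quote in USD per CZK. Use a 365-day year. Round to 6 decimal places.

0.035235

T = 330/365 years.
CZK accumulates by 1 + 0.0697×330/365 = 1.0630164.
Growth of 1 USD over T: 1 + 0.0231×330/365 = 1.0208849.
So F = 27.2563 × 1.0630164 / 1.0208849 = 28.38116 (CZK/USD).
Quoted the other way: 1/28.38116 = 0.035235 USD per CZK.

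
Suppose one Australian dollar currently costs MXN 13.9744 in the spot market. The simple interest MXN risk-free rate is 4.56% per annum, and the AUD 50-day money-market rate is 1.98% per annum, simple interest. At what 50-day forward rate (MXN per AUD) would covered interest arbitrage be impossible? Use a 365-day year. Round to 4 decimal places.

14.0237

T = 50/365 years.
Growth of 1 MXN over T: 1 + 0.0456×50/365 = 1.00624658.
Growth of 1 AUD over T: 1 + 0.0198×50/365 = 1.00271233.
CIP: F = S · (grow MXN)/(grow AUD) = 13.9744 × 1.00624658/1.00271233 = 14.023655 MXN per AUD.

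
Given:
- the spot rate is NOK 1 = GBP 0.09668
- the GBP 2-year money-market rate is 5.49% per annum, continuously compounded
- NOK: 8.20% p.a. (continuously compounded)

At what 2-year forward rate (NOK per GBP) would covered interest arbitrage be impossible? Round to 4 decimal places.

10.9195

T = 2 years.
GBP growth factor: e^(0.0549×2) = 1.11605484.
NOK accumulates by e^(0.0820×2) = 1.17821432.
Forward (GBP per NOK) = 0.09668 × 1.11605484 / 1.17821432 = 0.091579418.
Invert for NOK per GBP: 1 / 0.091579418 = 10.9195.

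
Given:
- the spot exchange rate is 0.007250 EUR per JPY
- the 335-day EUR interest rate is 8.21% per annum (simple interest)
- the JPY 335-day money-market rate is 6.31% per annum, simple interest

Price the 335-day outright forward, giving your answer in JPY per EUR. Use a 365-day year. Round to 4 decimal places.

135.6943

T = 335/365 years.
EUR accumulates by 1 + 0.0821×335/365 = 1.075352055.
JPY growth factor: 1 + 0.0631×335/365 = 1.057913699.
CIP: F = S · (grow EUR)/(grow JPY) = 0.00725 × 1.075352055/1.057913699 = 0.00736950699 EUR per JPY.
Invert for JPY per EUR: 1 / 0.00736950699 = 135.6943.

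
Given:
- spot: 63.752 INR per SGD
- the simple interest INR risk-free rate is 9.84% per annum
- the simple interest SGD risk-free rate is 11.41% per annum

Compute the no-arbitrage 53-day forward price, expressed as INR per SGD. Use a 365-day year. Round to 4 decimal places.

63.6090

T = 53/365 years.
INR growth factor: 1 + 0.0984×53/365 = 1.01428822.
Growth of 1 SGD over T: 1 + 0.1141×53/365 = 1.01656795.
CIP: F = S · (grow INR)/(grow SGD) = 63.752 × 1.01428822/1.01656795 = 63.609031 INR per SGD.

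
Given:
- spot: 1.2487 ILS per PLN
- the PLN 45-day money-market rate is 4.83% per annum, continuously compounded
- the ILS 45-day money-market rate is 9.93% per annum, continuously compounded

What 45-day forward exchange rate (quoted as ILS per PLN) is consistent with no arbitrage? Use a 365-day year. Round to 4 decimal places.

T = 45/365 years.
ILS growth factor: e^(0.0993×45/365) = 1.0123177.
Growth of 1 PLN over T: e^(0.0483×45/365) = 1.0059726.
Forward (ILS per PLN) = 1.2487 × 1.0123177 / 1.0059726 = 1.256576.

1.2566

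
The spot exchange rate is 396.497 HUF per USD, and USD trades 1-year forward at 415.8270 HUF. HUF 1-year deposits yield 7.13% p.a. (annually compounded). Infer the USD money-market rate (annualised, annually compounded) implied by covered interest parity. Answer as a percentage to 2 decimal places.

2.15%

T = 1 year.
By CIP, F/S equals the HUF-to-USD growth ratio: 415.827/396.497 = 1.0487519.
HUF growth factor: (1 + 0.0713)^1 = 1.071300.
That pins the USD growth at 1.0214999.
Annualise: 1.0214999^(1/1) − 1 = 0.021500 = 2.15%.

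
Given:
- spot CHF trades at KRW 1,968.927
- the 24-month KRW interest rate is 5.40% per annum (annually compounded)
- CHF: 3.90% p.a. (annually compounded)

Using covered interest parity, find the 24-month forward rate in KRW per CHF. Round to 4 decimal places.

T = 2 years.
Growth of 1 KRW over T: (1 + 0.0540)^2 = 1.110916.
CHF growth factor: (1 + 0.0390)^2 = 1.079521.
Forward (KRW per CHF) = 1968.927 × 1.110916 / 1.079521 = 2026.188010.

2026.1880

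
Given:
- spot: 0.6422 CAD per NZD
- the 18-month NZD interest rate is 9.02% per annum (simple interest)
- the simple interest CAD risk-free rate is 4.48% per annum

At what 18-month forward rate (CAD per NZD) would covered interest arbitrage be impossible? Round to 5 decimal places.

T = 18/12 years.
CAD accumulates by 1 + 0.0448×18/12 = 1.067200.
NZD growth factor: 1 + 0.0902×18/12 = 1.135300.
CIP: F = S · (grow CAD)/(grow NZD) = 0.6422 × 1.067200/1.135300 = 0.6036782 CAD per NZD.

0.60368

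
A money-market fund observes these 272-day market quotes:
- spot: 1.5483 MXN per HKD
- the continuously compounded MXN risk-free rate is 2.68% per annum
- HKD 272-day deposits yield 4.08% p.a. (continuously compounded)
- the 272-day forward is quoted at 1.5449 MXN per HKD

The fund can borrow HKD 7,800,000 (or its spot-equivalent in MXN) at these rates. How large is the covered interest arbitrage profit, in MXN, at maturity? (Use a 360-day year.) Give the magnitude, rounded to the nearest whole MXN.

T = 272/360 years.
Invest the HKD and cover forward: 7,800,000 × 1.0313067286 × 1.5449 = MXN 12,427,472.97.
Convert at spot and invest in MXN: 7,800,000 × 1.5483 × 1.0204552884 = MXN 12,323,773.20.
The quoted forward overvalues HKD, so borrow MXN, buy HKD at spot, deposit the HKD at 4.08%, and sell the proceeds forward at 1.5449.
Arbitrage profit = |12,427,472.97 − 12,323,773.20| = MXN 103,700.

MXN 103,700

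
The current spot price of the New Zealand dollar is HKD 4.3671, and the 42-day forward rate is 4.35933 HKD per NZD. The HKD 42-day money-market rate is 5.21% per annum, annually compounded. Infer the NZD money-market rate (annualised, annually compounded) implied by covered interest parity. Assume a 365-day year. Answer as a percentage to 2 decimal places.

T = 42/365 years.
By CIP, F/S equals the HKD-to-NZD growth ratio: 4.35933/4.3671 = 0.9982208.
HKD growth factor: (1 + 0.0521)^(42/365) = 1.0058612.
That pins the NZD growth at 1.007654.
r = 1.007654^(365/42) − 1 = 0.068508 → 6.85%.

6.85%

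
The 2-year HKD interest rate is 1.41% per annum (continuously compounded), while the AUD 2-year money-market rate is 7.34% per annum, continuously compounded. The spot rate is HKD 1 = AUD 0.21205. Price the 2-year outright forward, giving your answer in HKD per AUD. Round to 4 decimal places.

T = 2 years.
Growth of 1 AUD over T: e^(0.0734×2) = 1.1581223.
Growth of 1 HKD over T: e^(0.0141×2) = 1.0286014.
Forward (AUD per HKD) = 0.21205 × 1.1581223 / 1.0286014 = 0.2387512.
Quoted the other way: 1/0.2387512 = 4.1885 HKD per AUD.

4.1885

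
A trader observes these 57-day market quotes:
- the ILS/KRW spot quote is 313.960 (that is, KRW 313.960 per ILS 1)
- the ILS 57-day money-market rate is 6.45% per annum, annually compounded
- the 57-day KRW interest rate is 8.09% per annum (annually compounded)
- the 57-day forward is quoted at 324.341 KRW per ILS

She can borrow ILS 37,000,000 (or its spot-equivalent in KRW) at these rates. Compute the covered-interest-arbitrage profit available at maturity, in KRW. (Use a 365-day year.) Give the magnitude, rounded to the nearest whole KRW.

T = 57/365 years.
Keep in ILS, deliver into the forward: 37,000,000·1.009808881655·324.341 = KRW 12,118,329,631.94.
Swap to KRW now, deposit: 37,000,000·313.960·1.012222751012 = KRW 11,758,505,831.59.
The quoted forward overvalues ILS, so borrow KRW, buy ILS at spot, deposit the ILS at 6.45%, and sell the proceeds forward at 324.341.
Arbitrage profit = |12,118,329,631.94 − 11,758,505,831.59| = KRW 359,823,800.

KRW 359,823,800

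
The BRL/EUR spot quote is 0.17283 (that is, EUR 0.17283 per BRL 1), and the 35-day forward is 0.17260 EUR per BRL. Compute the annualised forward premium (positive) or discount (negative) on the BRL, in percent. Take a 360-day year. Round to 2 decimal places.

T = 35/360 years.
Period premium: (0.17260 − 0.17283)/0.17283 = -0.0013308.
Annualise by dividing by T: -0.0013308 / (35/360) = -0.013688 → -1.37%.

-1.37%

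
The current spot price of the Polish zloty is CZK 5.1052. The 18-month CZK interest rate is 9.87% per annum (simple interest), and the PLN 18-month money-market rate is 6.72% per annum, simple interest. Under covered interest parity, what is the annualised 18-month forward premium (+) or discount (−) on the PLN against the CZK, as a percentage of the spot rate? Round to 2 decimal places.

T = 18/12 years.
F = S · g_CZK/g_PLN = 5.1052 × 1.148050/1.100800 = 5.3243322.
(F − S)/S ÷ T = (5.3243322 − 5.1052)/5.1052/(18/12) = 0.028616 → 2.86%.

+2.86%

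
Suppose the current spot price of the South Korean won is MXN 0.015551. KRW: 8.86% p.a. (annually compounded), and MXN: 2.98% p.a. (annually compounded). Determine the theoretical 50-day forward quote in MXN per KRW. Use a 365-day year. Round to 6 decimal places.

0.015433

T = 50/365 years.
MXN accumulates by (1 + 0.0298)^(50/365) = 1.0040307.
Growth of 1 KRW over T: (1 + 0.0886)^(50/365) = 1.011697.
Forward (MXN per KRW) = 0.015551 × 1.0040307 / 1.011697 = 0.01543316.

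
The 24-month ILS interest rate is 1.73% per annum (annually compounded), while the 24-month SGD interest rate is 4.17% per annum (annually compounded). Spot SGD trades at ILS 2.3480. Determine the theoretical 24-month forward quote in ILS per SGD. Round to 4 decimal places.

T = 2 years.
Growth of 1 ILS over T: (1 + 0.0173)^2 = 1.0348993.
SGD accumulates by (1 + 0.0417)^2 = 1.0851389.
CIP: F = S · (grow ILS)/(grow SGD) = 2.348 × 1.0348993/1.0851389 = 2.239293 ILS per SGD.

2.2393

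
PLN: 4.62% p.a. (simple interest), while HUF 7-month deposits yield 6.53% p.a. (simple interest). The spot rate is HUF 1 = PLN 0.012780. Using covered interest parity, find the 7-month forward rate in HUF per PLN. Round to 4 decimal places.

79.0962

T = 7/12 years.
PLN growth factor: 1 + 0.0462×7/12 = 1.026950.
Growth of 1 HUF over T: 1 + 0.0653×7/12 = 1.03809167.
CIP: F = S · (grow PLN)/(grow HUF) = 0.01278 × 1.026950/1.03809167 = 0.012642834 PLN per HUF.
Quoted the other way: 1/0.012642834 = 79.0962 HUF per PLN.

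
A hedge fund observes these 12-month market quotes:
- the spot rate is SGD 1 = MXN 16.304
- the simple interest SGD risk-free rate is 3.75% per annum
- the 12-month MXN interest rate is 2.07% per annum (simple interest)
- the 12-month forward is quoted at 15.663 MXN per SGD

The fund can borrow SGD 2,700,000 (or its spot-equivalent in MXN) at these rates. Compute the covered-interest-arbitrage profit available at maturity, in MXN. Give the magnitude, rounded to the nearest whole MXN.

MXN 1,056,052

T = 1 year.
Invest the SGD and cover forward: 2,700,000 × 1.037500 × 15.663 = MXN 43,875,978.75.
Convert at spot and invest in MXN: 2,700,000 × 16.304 × 1.020700 = MXN 44,932,030.56.
The quoted forward undervalues SGD, so borrow SGD, convert to MXN at spot, deposit the MXN at 2.07%, and buy SGD forward at 15.663 to cover the loan.
Profit = 44,932,030.56 − 43,875,978.75 = MXN 1,056,052.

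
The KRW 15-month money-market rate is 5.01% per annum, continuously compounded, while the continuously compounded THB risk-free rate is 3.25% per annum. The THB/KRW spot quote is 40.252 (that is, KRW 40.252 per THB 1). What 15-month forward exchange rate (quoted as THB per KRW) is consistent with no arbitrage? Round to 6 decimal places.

0.024303

T = 15/12 years.
KRW growth factor: e^(0.0501×15/12) = 1.0646275.
Growth of 1 THB over T: e^(0.0325×15/12) = 1.0414615.
Forward (KRW per THB) = 40.252 × 1.0646275 / 1.0414615 = 41.14736.
Invert for THB per KRW: 1 / 41.14736 = 0.024303.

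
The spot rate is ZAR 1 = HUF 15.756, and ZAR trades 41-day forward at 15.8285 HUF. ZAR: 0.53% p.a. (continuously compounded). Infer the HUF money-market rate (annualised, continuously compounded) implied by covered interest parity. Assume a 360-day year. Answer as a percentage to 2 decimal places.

T = 41/360 years.
F/S = 15.8285/15.756 = 1.0046014 = (growth of HUF) / (growth of ZAR).
The ZAR side grows by e^(0.0053×41/360) = 1.0006038.
That pins the HUF growth at 1.005208.
Take logs: ln 1.005208 / (41/360) = 0.045610, so 4.56%.

4.56%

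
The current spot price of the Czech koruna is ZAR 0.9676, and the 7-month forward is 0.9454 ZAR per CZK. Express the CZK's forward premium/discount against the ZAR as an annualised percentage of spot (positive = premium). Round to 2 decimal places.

-3.93%

T = 7/12 years.
CZK trades forward at -2.29434% vs spot over the period.
Per annum: -0.0229434 / (7/12) = -0.039332 = -3.93%.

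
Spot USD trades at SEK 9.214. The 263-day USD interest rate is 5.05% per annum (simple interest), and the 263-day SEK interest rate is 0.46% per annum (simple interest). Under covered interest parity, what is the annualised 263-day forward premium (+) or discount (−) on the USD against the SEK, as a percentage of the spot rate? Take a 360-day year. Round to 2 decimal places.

T = 263/360 years.
F = S · g_SEK/g_USD = 9.214 × 1.0033606/1.0368931 = 8.916025.
(F − S)/S ÷ T = (8.916025 − 9.214)/9.214/(263/360) = -0.044267 → -4.43%.

-4.43%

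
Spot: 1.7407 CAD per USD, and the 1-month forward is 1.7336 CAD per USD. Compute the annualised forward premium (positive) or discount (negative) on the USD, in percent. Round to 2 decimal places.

-4.89%

T = 1/12 years.
USD trades forward at -0.40788% vs spot over the period.
Per annum: -0.0040788 / (1/12) = -0.048946 = -4.89%.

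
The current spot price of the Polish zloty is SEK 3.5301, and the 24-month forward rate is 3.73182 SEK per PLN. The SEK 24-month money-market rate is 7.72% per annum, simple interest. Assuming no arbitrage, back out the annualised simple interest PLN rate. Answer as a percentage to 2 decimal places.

T = 2 years.
F/S = 3.73182/3.5301 = 1.0571429 = (growth of SEK) / (growth of PLN).
SEK growth factor: 1 + 0.0772×2 = 1.154400.
That pins the PLN growth at 1.092000.
(1.092000 − 1)/T = 0.046000, i.e. 4.60%.

4.60%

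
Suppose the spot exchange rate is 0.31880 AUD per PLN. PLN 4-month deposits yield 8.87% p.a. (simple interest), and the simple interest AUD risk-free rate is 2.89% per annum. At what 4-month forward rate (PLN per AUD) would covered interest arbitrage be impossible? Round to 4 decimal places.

3.1987

T = 4/12 years.
Growth of 1 AUD over T: 1 + 0.0289×4/12 = 1.0096333.
Growth of 1 PLN over T: 1 + 0.0887×4/12 = 1.0295667.
So F = 0.3188 × 1.0096333 / 1.0295667 = 0.3126277 (AUD/PLN).
Quoted the other way: 1/0.3126277 = 3.1987 PLN per AUD.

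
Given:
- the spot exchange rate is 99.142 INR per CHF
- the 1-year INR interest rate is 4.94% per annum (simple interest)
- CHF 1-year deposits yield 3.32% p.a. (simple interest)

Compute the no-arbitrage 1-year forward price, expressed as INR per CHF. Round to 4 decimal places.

100.6965

T = 1 year.
Growth of 1 INR over T: 1 + 0.0494×1 = 1.049400.
CHF growth factor: 1 + 0.0332×1 = 1.033200.
Forward (INR per CHF) = 99.142 × 1.049400 / 1.033200 = 100.696491.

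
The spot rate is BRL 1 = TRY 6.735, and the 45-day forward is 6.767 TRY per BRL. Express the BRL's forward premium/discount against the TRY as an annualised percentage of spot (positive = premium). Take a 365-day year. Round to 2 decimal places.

T = 45/365 years.
BRL trades forward at +0.47513% vs spot over the period.
Annualise by dividing by T: 0.0047513 / (45/365) = 0.038538 → 3.85%.

+3.85%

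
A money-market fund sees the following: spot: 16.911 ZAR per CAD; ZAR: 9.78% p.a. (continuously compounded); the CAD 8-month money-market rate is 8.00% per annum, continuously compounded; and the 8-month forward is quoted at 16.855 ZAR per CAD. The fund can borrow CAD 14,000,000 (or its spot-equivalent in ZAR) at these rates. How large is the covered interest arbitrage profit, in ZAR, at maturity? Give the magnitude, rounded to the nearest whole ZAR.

T = 8/12 years.
Route A — deposit CAD, sell forward: 14,000,000 × 1.05478118025 × 16.855 = ZAR 248,896,715.10.
Route B — convert at spot, deposit ZAR: 14,000,000 × 16.911 × 1.06737247753 = ZAR 252,704,703.55.
The quoted forward undervalues CAD, so borrow CAD, convert to ZAR at spot, deposit the ZAR at 9.78%, and buy CAD forward at 16.855 to cover the loan.
Arbitrage profit = |248,896,715.10 − 252,704,703.55| = ZAR 3,807,988.

ZAR 3,807,988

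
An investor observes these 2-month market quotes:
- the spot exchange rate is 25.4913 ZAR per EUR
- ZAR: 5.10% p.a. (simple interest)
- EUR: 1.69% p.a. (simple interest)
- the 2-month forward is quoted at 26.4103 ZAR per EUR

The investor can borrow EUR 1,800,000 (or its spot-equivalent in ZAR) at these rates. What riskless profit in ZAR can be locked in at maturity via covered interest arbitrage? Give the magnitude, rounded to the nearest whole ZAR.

ZAR 1,398,083

T = 2/12 years.
Route A — deposit EUR, sell forward: 1,800,000 × 1.0028166667 × 26.4103 = ZAR 47,672,440.22.
Route B — convert at spot, deposit ZAR: 1,800,000 × 25.4913 × 1.008500 = ZAR 46,274,356.89.
The quoted forward overvalues EUR, so borrow ZAR, buy EUR at spot, deposit the EUR at 1.69%, and sell the proceeds forward at 26.4103.
Arbitrage profit = |47,672,440.22 − 46,274,356.89| = ZAR 1,398,083.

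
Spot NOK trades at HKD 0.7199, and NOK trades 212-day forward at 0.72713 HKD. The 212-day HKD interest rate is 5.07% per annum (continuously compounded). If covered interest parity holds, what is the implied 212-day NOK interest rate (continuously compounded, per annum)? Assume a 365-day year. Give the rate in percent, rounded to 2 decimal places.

T = 212/365 years.
By CIP, F/S equals the HKD-to-NOK growth ratio: 0.72713/0.7199 = 1.0100431.
The HKD side grows by e^(0.0507×212/365) = 1.0298855.
Hence g_NOK = 1.0196451.
Take logs: ln 1.0196451 / (212/365) = 0.033495, so 3.35%.

3.35%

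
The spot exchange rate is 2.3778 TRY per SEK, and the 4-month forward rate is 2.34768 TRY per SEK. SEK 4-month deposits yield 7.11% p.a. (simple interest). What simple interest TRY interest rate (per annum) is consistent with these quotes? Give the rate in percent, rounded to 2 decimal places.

T = 4/12 years.
F/S = 2.34768/2.3778 = 0.9873328 = (growth of TRY) / (growth of SEK).
The SEK side grows by 1 + 0.0711×4/12 = 1.023700.
So the TRY growth factor = 1.0107326.
r = (1.0107326 − 1)/(4/12) = 0.032198 → 3.22%.

3.22%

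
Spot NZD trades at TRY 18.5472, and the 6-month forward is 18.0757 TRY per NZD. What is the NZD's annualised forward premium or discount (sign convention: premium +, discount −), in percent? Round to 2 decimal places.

T = 6/12 years.
NZD trades forward at -2.54216% vs spot over the period.
Per annum: -0.0254216 / (6/12) = -0.050843 = -5.08%.

-5.08%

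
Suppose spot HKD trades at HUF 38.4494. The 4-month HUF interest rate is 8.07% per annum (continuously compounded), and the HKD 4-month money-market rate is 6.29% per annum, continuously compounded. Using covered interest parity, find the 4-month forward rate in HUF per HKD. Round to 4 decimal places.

38.6782

T = 4/12 years.
HUF accumulates by e^(0.0807×4/12) = 1.02726507.
Growth of 1 HKD over T: e^(0.0629×4/12) = 1.02118801.
CIP: F = S · (grow HUF)/(grow HKD) = 38.4494 × 1.02726507/1.02118801 = 38.678211 HUF per HKD.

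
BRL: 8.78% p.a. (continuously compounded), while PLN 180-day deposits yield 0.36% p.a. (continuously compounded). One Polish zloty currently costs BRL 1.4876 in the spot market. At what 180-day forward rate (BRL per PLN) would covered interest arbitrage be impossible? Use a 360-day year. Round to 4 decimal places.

1.5516

T = 180/360 years.
BRL growth factor: e^(0.0878×180/360) = 1.0448779.
PLN accumulates by e^(0.0036×180/360) = 1.0018016.
CIP: F = S · (grow BRL)/(grow PLN) = 1.4876 × 1.0448779/1.0018016 = 1.551565 BRL per PLN.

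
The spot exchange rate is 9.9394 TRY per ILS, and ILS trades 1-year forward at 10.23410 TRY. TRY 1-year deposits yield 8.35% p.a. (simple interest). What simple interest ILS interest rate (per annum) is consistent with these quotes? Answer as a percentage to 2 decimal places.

5.23%

T = 1 year.
F/S = 10.2341/9.9394 = 1.0296497 = (growth of TRY) / (growth of ILS).
The TRY side grows by 1 + 0.0835×1 = 1.083500.
So the ILS growth factor = 1.0522996.
(1.0522996 − 1)/T = 0.052300, i.e. 5.23%.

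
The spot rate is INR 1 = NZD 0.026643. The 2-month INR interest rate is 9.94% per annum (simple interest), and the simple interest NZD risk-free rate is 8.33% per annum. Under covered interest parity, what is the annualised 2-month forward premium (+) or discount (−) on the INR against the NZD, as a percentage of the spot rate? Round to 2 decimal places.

-1.58%

T = 2/12 years.
CIP forward (NZD per INR) = 0.026643 × 1.0138833/1.0165667 = 0.026572671.
(F − S)/S ÷ T = (0.026572671 − 0.026643)/0.026643/(2/12) = -0.015838 → -1.58%.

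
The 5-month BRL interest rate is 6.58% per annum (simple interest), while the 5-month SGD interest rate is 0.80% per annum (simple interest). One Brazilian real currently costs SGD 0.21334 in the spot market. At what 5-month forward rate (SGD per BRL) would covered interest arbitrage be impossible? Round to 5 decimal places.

0.20834

T = 5/12 years.
SGD growth factor: 1 + 0.0080×5/12 = 1.0033333.
BRL growth factor: 1 + 0.0658×5/12 = 1.0274167.
CIP: F = S · (grow SGD)/(grow BRL) = 0.21334 × 1.0033333/1.0274167 = 0.2083392 SGD per BRL.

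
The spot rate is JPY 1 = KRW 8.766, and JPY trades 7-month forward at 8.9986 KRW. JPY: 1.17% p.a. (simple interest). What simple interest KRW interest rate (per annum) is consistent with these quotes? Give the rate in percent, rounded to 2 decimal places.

T = 7/12 years.
By CIP, F/S equals the KRW-to-JPY growth ratio: 8.9986/8.766 = 1.0265343.
JPY growth factor: 1 + 0.0117×7/12 = 1.006825.
That pins the KRW growth at 1.0335404.
(1.0335404 − 1)/T = 0.057498, i.e. 5.75%.

5.75%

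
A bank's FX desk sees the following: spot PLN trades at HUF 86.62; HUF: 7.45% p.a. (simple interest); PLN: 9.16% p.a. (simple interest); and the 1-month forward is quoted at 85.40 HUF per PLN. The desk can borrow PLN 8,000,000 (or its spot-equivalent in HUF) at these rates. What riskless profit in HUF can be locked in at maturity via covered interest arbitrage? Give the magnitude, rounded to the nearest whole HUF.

T = 1/12 years.
Route A — deposit PLN, sell forward: 8,000,000 × 1.00763333333 × 85.40 = HUF 688,415,093.33.
Route B — convert at spot, deposit HUF: 8,000,000 × 86.62 × 1.00620833333 = HUF 697,262,126.66.
The quoted forward undervalues PLN, so borrow PLN, convert to HUF at spot, deposit the HUF at 7.45%, and buy PLN forward at 85.40 to cover the loan.
Arbitrage profit = |688,415,093.33 − 697,262,126.66| = HUF 8,847,033.

HUF 8,847,033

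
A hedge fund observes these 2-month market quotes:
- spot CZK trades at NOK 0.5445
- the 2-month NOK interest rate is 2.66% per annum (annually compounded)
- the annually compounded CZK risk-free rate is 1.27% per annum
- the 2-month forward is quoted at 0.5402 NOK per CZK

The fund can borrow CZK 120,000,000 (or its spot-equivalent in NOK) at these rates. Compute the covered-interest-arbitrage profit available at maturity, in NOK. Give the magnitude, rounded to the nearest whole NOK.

T = 2/12 years.
Keep in CZK, deliver into the forward: 120,000,000·1.0021055521·0.5402 = NOK 64,960,490.31.
Swap to NOK now, deposit: 120,000,000·0.5445·1.0043849812 = NOK 65,626,514.67.
The quoted forward undervalues CZK, so borrow CZK, convert to NOK at spot, deposit the NOK at 2.66%, and buy CZK forward at 0.5402 to cover the loan.
Arbitrage profit = |64,960,490.31 − 65,626,514.67| = NOK 666,024.

NOK 666,024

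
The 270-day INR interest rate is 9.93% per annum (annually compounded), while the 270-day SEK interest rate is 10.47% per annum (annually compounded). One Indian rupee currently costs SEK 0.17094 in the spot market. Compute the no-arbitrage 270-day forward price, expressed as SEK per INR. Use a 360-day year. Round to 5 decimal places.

0.17157

T = 270/360 years.
Growth of 1 SEK over T: (1 + 0.1047)^(270/360) = 1.0775397.
Growth of 1 INR over T: (1 + 0.0993)^(270/360) = 1.0735868.
Forward (SEK per INR) = 0.17094 × 1.0775397 / 1.0735868 = 0.1715694.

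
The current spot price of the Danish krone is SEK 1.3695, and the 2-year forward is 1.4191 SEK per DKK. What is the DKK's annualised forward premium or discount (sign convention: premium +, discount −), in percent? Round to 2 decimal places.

T = 2 years.
(F − S)/S = (1.4191 − 1.3695)/1.3695 = 0.0362176.
Annualise by dividing by T: 0.0362176 / 2 = 0.018109 → 1.81%.

+1.81%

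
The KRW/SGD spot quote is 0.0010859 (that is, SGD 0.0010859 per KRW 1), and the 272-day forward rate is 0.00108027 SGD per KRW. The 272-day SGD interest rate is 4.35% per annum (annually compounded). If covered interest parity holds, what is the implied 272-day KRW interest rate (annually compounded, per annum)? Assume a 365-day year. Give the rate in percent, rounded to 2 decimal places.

T = 272/365 years.
CIP gives F = S · g_SGD/g_KRW, so g_SGD/g_KRW = 0.00108027/0.0010859 = 0.9948154.
The SGD side grows by (1 + 0.0435)^(272/365) = 1.032240.
Hence g_KRW = 1.0376196.
Annualise: 1.0376196^(365/272) − 1 = 0.050804 = 5.08%.

5.08%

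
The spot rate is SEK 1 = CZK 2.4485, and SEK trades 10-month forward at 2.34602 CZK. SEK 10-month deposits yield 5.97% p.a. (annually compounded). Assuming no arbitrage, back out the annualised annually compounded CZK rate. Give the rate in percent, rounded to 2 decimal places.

T = 10/12 years.
F/S = 2.34602/2.4485 = 0.9581458 = (growth of CZK) / (growth of SEK).
The SEK side grows by (1 + 0.0597)^(10/12) = 1.0495081.
That pins the CZK growth at 1.0055818.
Annualise: 1.0055818^(12/10) − 1 = 0.006702 = 0.67%.

0.67%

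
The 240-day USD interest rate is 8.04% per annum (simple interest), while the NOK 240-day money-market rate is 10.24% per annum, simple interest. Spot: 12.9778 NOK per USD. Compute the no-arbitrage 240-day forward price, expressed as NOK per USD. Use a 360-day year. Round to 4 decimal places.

T = 240/360 years.
Growth of 1 NOK over T: 1 + 0.1024×240/360 = 1.06826667.
USD accumulates by 1 + 0.0804×240/360 = 1.053600.
Forward (NOK per USD) = 12.9778 × 1.06826667 / 1.053600 = 13.158458.

13.1585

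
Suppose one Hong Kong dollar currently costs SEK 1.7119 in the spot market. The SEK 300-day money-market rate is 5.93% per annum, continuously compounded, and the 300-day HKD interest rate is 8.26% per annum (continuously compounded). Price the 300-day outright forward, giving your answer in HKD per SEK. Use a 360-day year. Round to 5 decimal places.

T = 300/360 years.
SEK accumulates by e^(0.0593×300/360) = 1.050658.
HKD accumulates by e^(0.0826×300/360) = 1.0712577.
Forward (SEK per HKD) = 1.7119 × 1.050658 / 1.0712577 = 1.678981.
Quoted the other way: 1/1.678981 = 0.59560 HKD per SEK.

0.59560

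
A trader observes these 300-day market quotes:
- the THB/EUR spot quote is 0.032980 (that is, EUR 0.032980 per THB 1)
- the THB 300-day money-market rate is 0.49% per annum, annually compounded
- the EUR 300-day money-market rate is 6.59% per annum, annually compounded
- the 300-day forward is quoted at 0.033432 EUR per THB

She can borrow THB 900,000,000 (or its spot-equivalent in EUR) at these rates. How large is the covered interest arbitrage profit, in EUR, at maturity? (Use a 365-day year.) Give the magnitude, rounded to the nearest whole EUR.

T = 300/365 years.
Invest the THB and cover forward: 900,000,000 × 1.0040256435 × 0.033432 = EUR 30,209,926.78.
Convert at spot and invest in EUR: 900,000,000 × 0.032980 × 1.0538544989 = EUR 31,280,509.24.
The quoted forward undervalues THB, so borrow THB, convert to EUR at spot, deposit the EUR at 6.59%, and buy THB forward at 0.033432 to cover the loan.
The gap between the two covered legs is EUR 1,070,582.

EUR 1,070,582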